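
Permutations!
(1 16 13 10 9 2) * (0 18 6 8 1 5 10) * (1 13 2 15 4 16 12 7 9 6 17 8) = (0 18 17 8 13)(1 12 7 9 15 4 16 2 5 10 6) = [18, 12, 5, 3, 16, 10, 1, 9, 13, 15, 6, 11, 7, 0, 14, 4, 2, 8, 17]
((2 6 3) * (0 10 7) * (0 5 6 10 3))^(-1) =((0 3 2 10 7 5 6))^(-1) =(0 6 5 7 10 2 3)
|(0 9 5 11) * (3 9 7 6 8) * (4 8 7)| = 14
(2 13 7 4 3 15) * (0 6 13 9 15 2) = [6, 1, 9, 2, 3, 5, 13, 4, 8, 15, 10, 11, 12, 7, 14, 0] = (0 6 13 7 4 3 2 9 15)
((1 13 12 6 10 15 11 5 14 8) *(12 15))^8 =((1 13 15 11 5 14 8)(6 10 12))^8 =(1 13 15 11 5 14 8)(6 12 10)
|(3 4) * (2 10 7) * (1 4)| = |(1 4 3)(2 10 7)| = 3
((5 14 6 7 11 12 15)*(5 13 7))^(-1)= ((5 14 6)(7 11 12 15 13))^(-1)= (5 6 14)(7 13 15 12 11)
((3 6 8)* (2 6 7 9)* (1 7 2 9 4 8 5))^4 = (9)(1 3)(2 7)(4 6)(5 8)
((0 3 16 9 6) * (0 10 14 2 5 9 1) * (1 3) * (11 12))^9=(0 1)(2 6)(3 16)(5 10)(9 14)(11 12)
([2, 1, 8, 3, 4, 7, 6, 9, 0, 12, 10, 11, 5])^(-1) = [8, 1, 0, 3, 4, 12, 6, 5, 2, 7, 10, 11, 9]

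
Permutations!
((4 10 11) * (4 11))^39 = ((11)(4 10))^39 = (11)(4 10)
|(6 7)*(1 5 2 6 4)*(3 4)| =7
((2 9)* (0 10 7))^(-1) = (0 7 10)(2 9) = ((0 10 7)(2 9))^(-1)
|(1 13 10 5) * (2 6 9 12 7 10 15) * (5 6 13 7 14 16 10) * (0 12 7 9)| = 12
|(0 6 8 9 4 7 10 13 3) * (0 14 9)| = 21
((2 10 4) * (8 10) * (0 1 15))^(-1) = (0 15 1)(2 4 10 8)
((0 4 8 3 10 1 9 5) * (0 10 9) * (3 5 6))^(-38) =((0 4 8 5 10 1)(3 9 6))^(-38) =(0 10 8)(1 5 4)(3 9 6)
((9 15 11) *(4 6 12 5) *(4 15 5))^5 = (4 12 6)(5 15 11 9)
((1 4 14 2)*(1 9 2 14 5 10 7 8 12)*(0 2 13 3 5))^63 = (14)(0 13 10 12)(1 2 3 7)(4 9 5 8)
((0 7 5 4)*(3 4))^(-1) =((0 7 5 3 4))^(-1) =(0 4 3 5 7)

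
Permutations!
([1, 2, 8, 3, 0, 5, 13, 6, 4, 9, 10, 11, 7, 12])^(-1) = (0 4 8 2 1)(6 7 12 13)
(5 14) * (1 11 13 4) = (1 11 13 4)(5 14) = [0, 11, 2, 3, 1, 14, 6, 7, 8, 9, 10, 13, 12, 4, 5]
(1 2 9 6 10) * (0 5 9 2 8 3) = (0 5 9 6 10 1 8 3) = [5, 8, 2, 0, 4, 9, 10, 7, 3, 6, 1]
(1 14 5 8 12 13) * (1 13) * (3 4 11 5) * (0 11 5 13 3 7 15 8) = (0 11 13 3 4 5)(1 14 7 15 8 12) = [11, 14, 2, 4, 5, 0, 6, 15, 12, 9, 10, 13, 1, 3, 7, 8]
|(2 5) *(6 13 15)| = |(2 5)(6 13 15)| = 6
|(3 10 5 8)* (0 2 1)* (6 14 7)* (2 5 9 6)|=11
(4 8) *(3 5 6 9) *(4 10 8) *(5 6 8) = (3 6 9)(5 8 10) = [0, 1, 2, 6, 4, 8, 9, 7, 10, 3, 5]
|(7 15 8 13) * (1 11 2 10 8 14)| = 9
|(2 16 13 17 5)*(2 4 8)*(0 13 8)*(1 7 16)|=5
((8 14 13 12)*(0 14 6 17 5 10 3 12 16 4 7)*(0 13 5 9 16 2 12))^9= ((0 14 5 10 3)(2 12 8 6 17 9 16 4 7 13))^9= (0 3 10 5 14)(2 13 7 4 16 9 17 6 8 12)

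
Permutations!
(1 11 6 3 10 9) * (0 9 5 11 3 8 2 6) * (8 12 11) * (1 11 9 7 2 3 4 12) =(0 7 2 6 1 4 12 9 11)(3 10 5 8) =[7, 4, 6, 10, 12, 8, 1, 2, 3, 11, 5, 0, 9]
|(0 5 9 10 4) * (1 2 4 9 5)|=4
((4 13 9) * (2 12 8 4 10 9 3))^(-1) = (2 3 13 4 8 12)(9 10)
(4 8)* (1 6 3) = (1 6 3)(4 8) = [0, 6, 2, 1, 8, 5, 3, 7, 4]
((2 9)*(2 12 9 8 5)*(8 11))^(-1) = (2 5 8 11)(9 12)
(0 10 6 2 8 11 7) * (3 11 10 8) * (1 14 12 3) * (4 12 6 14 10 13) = [8, 10, 1, 11, 12, 5, 2, 0, 13, 9, 14, 7, 3, 4, 6] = (0 8 13 4 12 3 11 7)(1 10 14 6 2)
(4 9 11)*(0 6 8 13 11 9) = [6, 1, 2, 3, 0, 5, 8, 7, 13, 9, 10, 4, 12, 11] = (0 6 8 13 11 4)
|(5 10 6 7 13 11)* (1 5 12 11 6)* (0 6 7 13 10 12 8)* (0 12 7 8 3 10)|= |(0 6 13 8 12 11 3 10 1 5 7)|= 11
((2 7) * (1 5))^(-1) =((1 5)(2 7))^(-1) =(1 5)(2 7)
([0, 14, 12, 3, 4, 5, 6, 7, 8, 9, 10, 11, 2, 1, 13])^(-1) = (1 13 14)(2 12)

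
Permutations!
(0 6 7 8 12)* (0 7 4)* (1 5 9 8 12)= (0 6 4)(1 5 9 8)(7 12)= [6, 5, 2, 3, 0, 9, 4, 12, 1, 8, 10, 11, 7]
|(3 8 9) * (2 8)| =4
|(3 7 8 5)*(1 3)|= 5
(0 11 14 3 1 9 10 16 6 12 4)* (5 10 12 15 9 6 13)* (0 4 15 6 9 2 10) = (0 11 14 3 1 9 12 15 2 10 16 13 5) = [11, 9, 10, 1, 4, 0, 6, 7, 8, 12, 16, 14, 15, 5, 3, 2, 13]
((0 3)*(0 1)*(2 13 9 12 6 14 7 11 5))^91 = (0 3 1)(2 13 9 12 6 14 7 11 5)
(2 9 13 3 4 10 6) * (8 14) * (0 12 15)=(0 12 15)(2 9 13 3 4 10 6)(8 14)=[12, 1, 9, 4, 10, 5, 2, 7, 14, 13, 6, 11, 15, 3, 8, 0]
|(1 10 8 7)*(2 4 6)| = |(1 10 8 7)(2 4 6)| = 12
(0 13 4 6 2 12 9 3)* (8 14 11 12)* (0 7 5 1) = (0 13 4 6 2 8 14 11 12 9 3 7 5 1) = [13, 0, 8, 7, 6, 1, 2, 5, 14, 3, 10, 12, 9, 4, 11]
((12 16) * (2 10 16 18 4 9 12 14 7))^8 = ((2 10 16 14 7)(4 9 12 18))^8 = (18)(2 14 10 7 16)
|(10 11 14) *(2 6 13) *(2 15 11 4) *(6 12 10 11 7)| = 4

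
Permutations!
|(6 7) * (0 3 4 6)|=5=|(0 3 4 6 7)|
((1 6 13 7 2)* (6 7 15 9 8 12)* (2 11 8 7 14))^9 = (6 13 15 9 7 11 8 12)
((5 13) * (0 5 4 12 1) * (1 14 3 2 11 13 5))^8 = ((0 1)(2 11 13 4 12 14 3))^8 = (2 11 13 4 12 14 3)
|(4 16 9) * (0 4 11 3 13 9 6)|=4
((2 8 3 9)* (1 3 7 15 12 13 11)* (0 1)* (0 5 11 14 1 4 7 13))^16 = (0 4 7 15 12)(1 9 8 14 3 2 13) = ((0 4 7 15 12)(1 3 9 2 8 13 14)(5 11))^16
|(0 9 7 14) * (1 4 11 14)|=7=|(0 9 7 1 4 11 14)|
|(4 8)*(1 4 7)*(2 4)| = 5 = |(1 2 4 8 7)|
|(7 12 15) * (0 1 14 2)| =|(0 1 14 2)(7 12 15)| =12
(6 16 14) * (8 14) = (6 16 8 14) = [0, 1, 2, 3, 4, 5, 16, 7, 14, 9, 10, 11, 12, 13, 6, 15, 8]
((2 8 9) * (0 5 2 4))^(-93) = ((0 5 2 8 9 4))^(-93) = (0 8)(2 4)(5 9)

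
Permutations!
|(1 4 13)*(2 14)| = |(1 4 13)(2 14)| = 6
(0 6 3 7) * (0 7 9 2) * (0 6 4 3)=(0 4 3 9 2 6)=[4, 1, 6, 9, 3, 5, 0, 7, 8, 2]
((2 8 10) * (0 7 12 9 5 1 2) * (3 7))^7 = ((0 3 7 12 9 5 1 2 8 10))^7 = (0 2 9 3 8 5 7 10 1 12)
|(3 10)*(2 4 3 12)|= |(2 4 3 10 12)|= 5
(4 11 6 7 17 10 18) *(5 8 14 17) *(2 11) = [0, 1, 11, 3, 2, 8, 7, 5, 14, 9, 18, 6, 12, 13, 17, 15, 16, 10, 4] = (2 11 6 7 5 8 14 17 10 18 4)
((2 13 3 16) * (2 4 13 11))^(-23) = ((2 11)(3 16 4 13))^(-23) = (2 11)(3 16 4 13)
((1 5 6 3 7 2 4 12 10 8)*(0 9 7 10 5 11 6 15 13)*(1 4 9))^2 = ((0 1 11 6 3 10 8 4 12 5 15 13)(2 9 7))^2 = (0 11 3 8 12 15)(1 6 10 4 5 13)(2 7 9)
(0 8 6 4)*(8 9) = (0 9 8 6 4) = [9, 1, 2, 3, 0, 5, 4, 7, 6, 8]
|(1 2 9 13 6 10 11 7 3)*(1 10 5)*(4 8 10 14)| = 42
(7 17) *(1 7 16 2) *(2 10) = (1 7 17 16 10 2) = [0, 7, 1, 3, 4, 5, 6, 17, 8, 9, 2, 11, 12, 13, 14, 15, 10, 16]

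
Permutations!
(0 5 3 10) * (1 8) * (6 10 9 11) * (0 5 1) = (0 1 8)(3 9 11 6 10 5) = [1, 8, 2, 9, 4, 3, 10, 7, 0, 11, 5, 6]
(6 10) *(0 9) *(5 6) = (0 9)(5 6 10) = [9, 1, 2, 3, 4, 6, 10, 7, 8, 0, 5]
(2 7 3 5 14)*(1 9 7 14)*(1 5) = (1 9 7 3)(2 14) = [0, 9, 14, 1, 4, 5, 6, 3, 8, 7, 10, 11, 12, 13, 2]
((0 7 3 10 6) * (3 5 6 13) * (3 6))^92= (0 7 5 3 10 13 6)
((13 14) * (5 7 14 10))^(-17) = ((5 7 14 13 10))^(-17) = (5 13 7 10 14)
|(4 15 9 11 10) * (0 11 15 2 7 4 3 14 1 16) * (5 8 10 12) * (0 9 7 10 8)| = 20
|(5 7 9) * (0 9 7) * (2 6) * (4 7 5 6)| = |(0 9 6 2 4 7 5)| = 7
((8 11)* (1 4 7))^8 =(11)(1 7 4)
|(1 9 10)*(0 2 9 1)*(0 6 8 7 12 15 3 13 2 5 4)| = |(0 5 4)(2 9 10 6 8 7 12 15 3 13)| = 30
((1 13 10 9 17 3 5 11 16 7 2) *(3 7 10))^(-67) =(1 2 7 17 9 10 16 11 5 3 13)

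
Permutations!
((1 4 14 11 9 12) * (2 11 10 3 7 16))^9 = (1 9 2 7 10 4 12 11 16 3 14)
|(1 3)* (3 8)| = 3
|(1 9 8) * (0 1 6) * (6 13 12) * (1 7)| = 8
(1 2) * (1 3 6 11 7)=[0, 2, 3, 6, 4, 5, 11, 1, 8, 9, 10, 7]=(1 2 3 6 11 7)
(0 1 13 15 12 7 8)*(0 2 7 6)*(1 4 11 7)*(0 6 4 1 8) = (0 1 13 15 12 4 11 7)(2 8) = [1, 13, 8, 3, 11, 5, 6, 0, 2, 9, 10, 7, 4, 15, 14, 12]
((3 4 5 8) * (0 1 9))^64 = (0 1 9) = ((0 1 9)(3 4 5 8))^64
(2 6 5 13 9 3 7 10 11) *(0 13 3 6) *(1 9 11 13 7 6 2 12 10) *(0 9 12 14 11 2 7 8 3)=(0 8 3 6 5)(1 12 10 13 2 9 7)(11 14)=[8, 12, 9, 6, 4, 0, 5, 1, 3, 7, 13, 14, 10, 2, 11]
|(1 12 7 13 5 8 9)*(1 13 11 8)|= 8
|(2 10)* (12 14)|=2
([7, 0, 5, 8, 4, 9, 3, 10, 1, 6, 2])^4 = (0 5 8 10 6)(1 2 3 7 9)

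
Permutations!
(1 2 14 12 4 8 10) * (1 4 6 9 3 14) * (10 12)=(1 2)(3 14 10 4 8 12 6 9)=[0, 2, 1, 14, 8, 5, 9, 7, 12, 3, 4, 11, 6, 13, 10]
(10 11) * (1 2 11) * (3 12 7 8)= (1 2 11 10)(3 12 7 8)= [0, 2, 11, 12, 4, 5, 6, 8, 3, 9, 1, 10, 7]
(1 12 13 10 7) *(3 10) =[0, 12, 2, 10, 4, 5, 6, 1, 8, 9, 7, 11, 13, 3] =(1 12 13 3 10 7)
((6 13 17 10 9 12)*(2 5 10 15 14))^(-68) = ((2 5 10 9 12 6 13 17 15 14))^(-68) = (2 10 12 13 15)(5 9 6 17 14)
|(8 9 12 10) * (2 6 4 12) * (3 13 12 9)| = |(2 6 4 9)(3 13 12 10 8)| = 20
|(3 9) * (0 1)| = |(0 1)(3 9)| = 2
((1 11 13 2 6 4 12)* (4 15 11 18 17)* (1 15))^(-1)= ((1 18 17 4 12 15 11 13 2 6))^(-1)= (1 6 2 13 11 15 12 4 17 18)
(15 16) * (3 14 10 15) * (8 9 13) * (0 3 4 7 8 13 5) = (0 3 14 10 15 16 4 7 8 9 5) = [3, 1, 2, 14, 7, 0, 6, 8, 9, 5, 15, 11, 12, 13, 10, 16, 4]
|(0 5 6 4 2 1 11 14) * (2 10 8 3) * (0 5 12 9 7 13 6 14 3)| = 36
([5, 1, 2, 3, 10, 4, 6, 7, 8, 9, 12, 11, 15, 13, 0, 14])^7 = (15)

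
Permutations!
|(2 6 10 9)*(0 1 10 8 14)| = 8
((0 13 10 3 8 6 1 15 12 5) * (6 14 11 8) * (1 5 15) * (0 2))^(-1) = (0 2 5 6 3 10 13)(8 11 14)(12 15)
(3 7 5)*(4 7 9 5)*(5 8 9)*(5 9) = (3 9 8 5)(4 7) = [0, 1, 2, 9, 7, 3, 6, 4, 5, 8]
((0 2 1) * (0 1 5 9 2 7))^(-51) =((0 7)(2 5 9))^(-51) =(9)(0 7)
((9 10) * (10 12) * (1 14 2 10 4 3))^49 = (1 14 2 10 9 12 4 3)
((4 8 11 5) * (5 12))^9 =((4 8 11 12 5))^9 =(4 5 12 11 8)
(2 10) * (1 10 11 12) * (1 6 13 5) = (1 10 2 11 12 6 13 5) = [0, 10, 11, 3, 4, 1, 13, 7, 8, 9, 2, 12, 6, 5]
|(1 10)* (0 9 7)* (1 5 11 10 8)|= |(0 9 7)(1 8)(5 11 10)|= 6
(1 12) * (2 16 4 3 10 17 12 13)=(1 13 2 16 4 3 10 17 12)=[0, 13, 16, 10, 3, 5, 6, 7, 8, 9, 17, 11, 1, 2, 14, 15, 4, 12]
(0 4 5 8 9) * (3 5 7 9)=[4, 1, 2, 5, 7, 8, 6, 9, 3, 0]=(0 4 7 9)(3 5 8)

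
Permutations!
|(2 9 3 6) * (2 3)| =|(2 9)(3 6)| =2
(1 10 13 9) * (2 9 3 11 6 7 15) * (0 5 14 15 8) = (0 5 14 15 2 9 1 10 13 3 11 6 7 8) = [5, 10, 9, 11, 4, 14, 7, 8, 0, 1, 13, 6, 12, 3, 15, 2]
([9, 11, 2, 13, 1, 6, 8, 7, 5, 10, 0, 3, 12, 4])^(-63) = (1 3 4 11 13)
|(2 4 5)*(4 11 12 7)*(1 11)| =|(1 11 12 7 4 5 2)| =7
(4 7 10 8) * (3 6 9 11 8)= [0, 1, 2, 6, 7, 5, 9, 10, 4, 11, 3, 8]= (3 6 9 11 8 4 7 10)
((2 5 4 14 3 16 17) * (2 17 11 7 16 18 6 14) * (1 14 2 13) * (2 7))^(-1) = (1 13 4 5 2 11 16 7 6 18 3 14)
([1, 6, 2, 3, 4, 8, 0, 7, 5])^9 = [0, 1, 2, 3, 4, 8, 6, 7, 5]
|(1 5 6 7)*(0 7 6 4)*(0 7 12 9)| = 12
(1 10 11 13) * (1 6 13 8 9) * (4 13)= (1 10 11 8 9)(4 13 6)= [0, 10, 2, 3, 13, 5, 4, 7, 9, 1, 11, 8, 12, 6]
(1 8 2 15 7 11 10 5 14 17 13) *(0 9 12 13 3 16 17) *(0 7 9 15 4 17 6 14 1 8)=(0 15 9 12 13 8 2 4 17 3 16 6 14 7 11 10 5 1)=[15, 0, 4, 16, 17, 1, 14, 11, 2, 12, 5, 10, 13, 8, 7, 9, 6, 3]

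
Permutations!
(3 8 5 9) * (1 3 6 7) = (1 3 8 5 9 6 7) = [0, 3, 2, 8, 4, 9, 7, 1, 5, 6]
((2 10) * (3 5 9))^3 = (2 10)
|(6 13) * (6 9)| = 3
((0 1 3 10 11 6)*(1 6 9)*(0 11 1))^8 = (11)(1 10 3)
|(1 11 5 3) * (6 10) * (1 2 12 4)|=|(1 11 5 3 2 12 4)(6 10)|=14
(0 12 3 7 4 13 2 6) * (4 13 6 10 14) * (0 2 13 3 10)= [12, 1, 0, 7, 6, 5, 2, 3, 8, 9, 14, 11, 10, 13, 4]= (0 12 10 14 4 6 2)(3 7)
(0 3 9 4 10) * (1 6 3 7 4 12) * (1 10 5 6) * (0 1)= (0 7 4 5 6 3 9 12 10 1)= [7, 0, 2, 9, 5, 6, 3, 4, 8, 12, 1, 11, 10]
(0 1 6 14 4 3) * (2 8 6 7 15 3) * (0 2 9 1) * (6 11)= (1 7 15 3 2 8 11 6 14 4 9)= [0, 7, 8, 2, 9, 5, 14, 15, 11, 1, 10, 6, 12, 13, 4, 3]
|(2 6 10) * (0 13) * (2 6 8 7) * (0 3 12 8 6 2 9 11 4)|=|(0 13 3 12 8 7 9 11 4)(2 6 10)|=9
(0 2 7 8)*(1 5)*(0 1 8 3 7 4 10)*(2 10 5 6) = (0 10)(1 6 2 4 5 8)(3 7) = [10, 6, 4, 7, 5, 8, 2, 3, 1, 9, 0]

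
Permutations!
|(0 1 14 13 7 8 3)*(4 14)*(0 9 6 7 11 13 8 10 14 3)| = |(0 1 4 3 9 6 7 10 14 8)(11 13)| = 10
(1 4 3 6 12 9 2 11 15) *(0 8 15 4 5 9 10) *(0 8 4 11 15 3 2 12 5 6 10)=(0 4 2 15 1 6 5 9 12)(3 10 8)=[4, 6, 15, 10, 2, 9, 5, 7, 3, 12, 8, 11, 0, 13, 14, 1]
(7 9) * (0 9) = (0 9 7) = [9, 1, 2, 3, 4, 5, 6, 0, 8, 7]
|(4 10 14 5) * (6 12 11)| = |(4 10 14 5)(6 12 11)| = 12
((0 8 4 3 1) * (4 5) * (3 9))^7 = (9) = ((0 8 5 4 9 3 1))^7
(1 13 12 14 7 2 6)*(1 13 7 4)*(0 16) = (0 16)(1 7 2 6 13 12 14 4) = [16, 7, 6, 3, 1, 5, 13, 2, 8, 9, 10, 11, 14, 12, 4, 15, 0]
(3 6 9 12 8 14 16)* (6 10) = (3 10 6 9 12 8 14 16) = [0, 1, 2, 10, 4, 5, 9, 7, 14, 12, 6, 11, 8, 13, 16, 15, 3]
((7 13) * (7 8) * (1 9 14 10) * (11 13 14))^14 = (1 14 8 11)(7 13 9 10)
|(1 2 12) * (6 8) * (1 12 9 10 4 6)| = 7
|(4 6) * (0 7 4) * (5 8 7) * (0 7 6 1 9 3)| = 9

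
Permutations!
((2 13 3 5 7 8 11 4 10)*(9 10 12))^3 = ((2 13 3 5 7 8 11 4 12 9 10))^3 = (2 5 11 9 13 7 4 10 3 8 12)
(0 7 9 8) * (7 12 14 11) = (0 12 14 11 7 9 8) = [12, 1, 2, 3, 4, 5, 6, 9, 0, 8, 10, 7, 14, 13, 11]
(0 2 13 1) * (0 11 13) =(0 2)(1 11 13) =[2, 11, 0, 3, 4, 5, 6, 7, 8, 9, 10, 13, 12, 1]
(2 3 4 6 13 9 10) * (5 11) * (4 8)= [0, 1, 3, 8, 6, 11, 13, 7, 4, 10, 2, 5, 12, 9]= (2 3 8 4 6 13 9 10)(5 11)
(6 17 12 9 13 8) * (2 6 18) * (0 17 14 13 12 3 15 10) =(0 17 3 15 10)(2 6 14 13 8 18)(9 12) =[17, 1, 6, 15, 4, 5, 14, 7, 18, 12, 0, 11, 9, 8, 13, 10, 16, 3, 2]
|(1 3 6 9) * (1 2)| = |(1 3 6 9 2)| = 5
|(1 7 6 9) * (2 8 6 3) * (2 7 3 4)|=|(1 3 7 4 2 8 6 9)|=8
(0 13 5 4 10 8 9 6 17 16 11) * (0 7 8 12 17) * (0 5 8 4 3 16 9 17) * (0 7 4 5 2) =(0 13 8 17 9 6 2)(3 16 11 4 10 12 7 5) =[13, 1, 0, 16, 10, 3, 2, 5, 17, 6, 12, 4, 7, 8, 14, 15, 11, 9]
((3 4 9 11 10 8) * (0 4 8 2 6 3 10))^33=(0 4 9 11)(2 8 6 10 3)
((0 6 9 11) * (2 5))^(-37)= (0 11 9 6)(2 5)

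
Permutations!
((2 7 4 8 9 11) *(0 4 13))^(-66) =(0 7 11 8)(2 9 4 13)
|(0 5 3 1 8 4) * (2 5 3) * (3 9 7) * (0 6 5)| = 10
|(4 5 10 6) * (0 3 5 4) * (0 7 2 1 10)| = 15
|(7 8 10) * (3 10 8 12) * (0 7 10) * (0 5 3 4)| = 4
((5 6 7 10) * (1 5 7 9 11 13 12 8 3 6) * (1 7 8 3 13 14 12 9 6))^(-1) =(1 3 12 14 11 9 13 8 10 7 5)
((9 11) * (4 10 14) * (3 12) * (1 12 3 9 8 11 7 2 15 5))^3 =((1 12 9 7 2 15 5)(4 10 14)(8 11))^3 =(1 7 5 9 15 12 2)(8 11)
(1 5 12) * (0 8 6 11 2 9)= (0 8 6 11 2 9)(1 5 12)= [8, 5, 9, 3, 4, 12, 11, 7, 6, 0, 10, 2, 1]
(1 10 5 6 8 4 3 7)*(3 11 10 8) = (1 8 4 11 10 5 6 3 7) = [0, 8, 2, 7, 11, 6, 3, 1, 4, 9, 5, 10]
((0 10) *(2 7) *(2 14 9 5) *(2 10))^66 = (0 14 10 7 5 2 9)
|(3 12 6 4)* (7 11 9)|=|(3 12 6 4)(7 11 9)|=12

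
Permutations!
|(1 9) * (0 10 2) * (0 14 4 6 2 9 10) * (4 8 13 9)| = 9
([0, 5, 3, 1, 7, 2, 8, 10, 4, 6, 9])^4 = [0, 1, 2, 3, 6, 5, 10, 8, 9, 7, 4]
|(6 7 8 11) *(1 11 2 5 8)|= 12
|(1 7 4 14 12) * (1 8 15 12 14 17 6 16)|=|(1 7 4 17 6 16)(8 15 12)|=6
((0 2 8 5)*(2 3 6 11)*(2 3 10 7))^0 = ((0 10 7 2 8 5)(3 6 11))^0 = (11)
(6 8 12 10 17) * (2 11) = (2 11)(6 8 12 10 17) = [0, 1, 11, 3, 4, 5, 8, 7, 12, 9, 17, 2, 10, 13, 14, 15, 16, 6]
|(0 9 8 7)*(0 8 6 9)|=2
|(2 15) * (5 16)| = |(2 15)(5 16)| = 2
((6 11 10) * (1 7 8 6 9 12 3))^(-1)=((1 7 8 6 11 10 9 12 3))^(-1)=(1 3 12 9 10 11 6 8 7)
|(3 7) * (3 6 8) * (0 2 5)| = |(0 2 5)(3 7 6 8)| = 12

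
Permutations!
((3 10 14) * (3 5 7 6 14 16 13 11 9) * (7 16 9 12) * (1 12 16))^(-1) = (1 5 14 6 7 12)(3 9 10)(11 13 16)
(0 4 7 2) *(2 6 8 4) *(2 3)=(0 3 2)(4 7 6 8)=[3, 1, 0, 2, 7, 5, 8, 6, 4]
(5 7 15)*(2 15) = (2 15 5 7) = [0, 1, 15, 3, 4, 7, 6, 2, 8, 9, 10, 11, 12, 13, 14, 5]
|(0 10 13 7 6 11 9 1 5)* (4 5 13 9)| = 10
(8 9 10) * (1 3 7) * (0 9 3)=(0 9 10 8 3 7 1)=[9, 0, 2, 7, 4, 5, 6, 1, 3, 10, 8]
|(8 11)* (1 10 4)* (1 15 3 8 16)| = |(1 10 4 15 3 8 11 16)| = 8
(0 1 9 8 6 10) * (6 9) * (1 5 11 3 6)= (0 5 11 3 6 10)(8 9)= [5, 1, 2, 6, 4, 11, 10, 7, 9, 8, 0, 3]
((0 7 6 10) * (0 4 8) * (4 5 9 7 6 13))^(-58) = (0 7 6 13 10 4 5 8 9)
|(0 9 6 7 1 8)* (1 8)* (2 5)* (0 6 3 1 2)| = |(0 9 3 1 2 5)(6 7 8)| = 6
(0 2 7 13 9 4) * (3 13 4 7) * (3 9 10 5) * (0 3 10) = (0 2 9 7 4 3 13)(5 10) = [2, 1, 9, 13, 3, 10, 6, 4, 8, 7, 5, 11, 12, 0]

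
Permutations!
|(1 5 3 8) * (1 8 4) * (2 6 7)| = 12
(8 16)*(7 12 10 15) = [0, 1, 2, 3, 4, 5, 6, 12, 16, 9, 15, 11, 10, 13, 14, 7, 8] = (7 12 10 15)(8 16)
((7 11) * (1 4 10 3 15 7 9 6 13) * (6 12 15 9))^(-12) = (1 13 6 11 7 15 12 9 3 10 4)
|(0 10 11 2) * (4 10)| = |(0 4 10 11 2)| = 5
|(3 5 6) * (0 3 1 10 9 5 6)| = 7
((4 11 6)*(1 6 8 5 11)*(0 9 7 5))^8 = ((0 9 7 5 11 8)(1 6 4))^8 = (0 7 11)(1 4 6)(5 8 9)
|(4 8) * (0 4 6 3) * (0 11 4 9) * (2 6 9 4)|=|(0 4 8 9)(2 6 3 11)|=4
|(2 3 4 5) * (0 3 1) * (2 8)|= 7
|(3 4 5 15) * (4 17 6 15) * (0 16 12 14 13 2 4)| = 8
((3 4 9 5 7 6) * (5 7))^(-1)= (3 6 7 9 4)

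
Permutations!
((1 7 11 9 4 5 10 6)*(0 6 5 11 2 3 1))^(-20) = ((0 6)(1 7 2 3)(4 11 9)(5 10))^(-20) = (4 11 9)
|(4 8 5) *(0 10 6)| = |(0 10 6)(4 8 5)| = 3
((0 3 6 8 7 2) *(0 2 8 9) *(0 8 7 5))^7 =((0 3 6 9 8 5))^7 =(0 3 6 9 8 5)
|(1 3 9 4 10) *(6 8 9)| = |(1 3 6 8 9 4 10)| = 7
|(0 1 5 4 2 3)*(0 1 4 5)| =5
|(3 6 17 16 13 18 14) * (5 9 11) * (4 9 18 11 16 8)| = 12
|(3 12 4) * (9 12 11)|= |(3 11 9 12 4)|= 5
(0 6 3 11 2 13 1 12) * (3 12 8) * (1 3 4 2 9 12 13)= (0 6 13 3 11 9 12)(1 8 4 2)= [6, 8, 1, 11, 2, 5, 13, 7, 4, 12, 10, 9, 0, 3]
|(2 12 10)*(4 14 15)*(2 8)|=|(2 12 10 8)(4 14 15)|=12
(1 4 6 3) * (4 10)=(1 10 4 6 3)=[0, 10, 2, 1, 6, 5, 3, 7, 8, 9, 4]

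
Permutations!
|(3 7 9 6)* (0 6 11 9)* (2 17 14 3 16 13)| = 18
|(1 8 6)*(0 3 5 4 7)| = |(0 3 5 4 7)(1 8 6)| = 15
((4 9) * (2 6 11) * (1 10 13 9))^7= ((1 10 13 9 4)(2 6 11))^7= (1 13 4 10 9)(2 6 11)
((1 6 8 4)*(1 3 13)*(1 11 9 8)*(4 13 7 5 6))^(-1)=(1 6 5 7 3 4)(8 9 11 13)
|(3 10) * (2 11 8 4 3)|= 6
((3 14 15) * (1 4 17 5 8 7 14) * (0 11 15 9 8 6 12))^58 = ((0 11 15 3 1 4 17 5 6 12)(7 14 9 8))^58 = (0 6 17 1 15)(3 11 12 5 4)(7 9)(8 14)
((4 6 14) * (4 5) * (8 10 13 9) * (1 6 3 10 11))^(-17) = ((1 6 14 5 4 3 10 13 9 8 11))^(-17) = (1 3 11 4 8 5 9 14 13 6 10)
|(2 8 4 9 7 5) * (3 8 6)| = |(2 6 3 8 4 9 7 5)| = 8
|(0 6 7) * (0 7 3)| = |(7)(0 6 3)| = 3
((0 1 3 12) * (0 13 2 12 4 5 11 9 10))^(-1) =((0 1 3 4 5 11 9 10)(2 12 13))^(-1) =(0 10 9 11 5 4 3 1)(2 13 12)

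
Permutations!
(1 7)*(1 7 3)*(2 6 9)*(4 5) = (1 3)(2 6 9)(4 5) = [0, 3, 6, 1, 5, 4, 9, 7, 8, 2]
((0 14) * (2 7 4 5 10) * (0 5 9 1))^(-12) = ((0 14 5 10 2 7 4 9 1))^(-12) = (0 4 10)(1 7 5)(2 14 9)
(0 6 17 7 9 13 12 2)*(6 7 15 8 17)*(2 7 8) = (0 8 17 15 2)(7 9 13 12) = [8, 1, 0, 3, 4, 5, 6, 9, 17, 13, 10, 11, 7, 12, 14, 2, 16, 15]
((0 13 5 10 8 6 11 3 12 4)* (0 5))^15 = ((0 13)(3 12 4 5 10 8 6 11))^15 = (0 13)(3 11 6 8 10 5 4 12)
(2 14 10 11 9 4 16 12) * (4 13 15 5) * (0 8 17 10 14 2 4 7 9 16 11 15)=(0 8 17 10 15 5 7 9 13)(4 11 16 12)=[8, 1, 2, 3, 11, 7, 6, 9, 17, 13, 15, 16, 4, 0, 14, 5, 12, 10]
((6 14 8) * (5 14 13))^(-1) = (5 13 6 8 14)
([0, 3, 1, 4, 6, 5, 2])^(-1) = (1 2 6 4 3)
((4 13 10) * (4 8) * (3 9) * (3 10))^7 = ((3 9 10 8 4 13))^7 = (3 9 10 8 4 13)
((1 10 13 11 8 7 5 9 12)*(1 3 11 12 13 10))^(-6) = (3 8 5 13)(7 9 12 11)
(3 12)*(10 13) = [0, 1, 2, 12, 4, 5, 6, 7, 8, 9, 13, 11, 3, 10] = (3 12)(10 13)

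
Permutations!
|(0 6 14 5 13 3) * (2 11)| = |(0 6 14 5 13 3)(2 11)| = 6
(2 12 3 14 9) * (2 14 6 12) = [0, 1, 2, 6, 4, 5, 12, 7, 8, 14, 10, 11, 3, 13, 9] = (3 6 12)(9 14)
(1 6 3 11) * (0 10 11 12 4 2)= (0 10 11 1 6 3 12 4 2)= [10, 6, 0, 12, 2, 5, 3, 7, 8, 9, 11, 1, 4]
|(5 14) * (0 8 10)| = 6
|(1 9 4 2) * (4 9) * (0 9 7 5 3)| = 15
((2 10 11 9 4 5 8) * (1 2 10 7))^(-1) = ((1 2 7)(4 5 8 10 11 9))^(-1) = (1 7 2)(4 9 11 10 8 5)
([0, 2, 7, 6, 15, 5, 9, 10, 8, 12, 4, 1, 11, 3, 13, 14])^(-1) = [0, 11, 1, 13, 10, 5, 3, 2, 8, 6, 7, 12, 9, 14, 15, 4]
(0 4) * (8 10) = (0 4)(8 10) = [4, 1, 2, 3, 0, 5, 6, 7, 10, 9, 8]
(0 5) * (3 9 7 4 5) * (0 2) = (0 3 9 7 4 5 2) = [3, 1, 0, 9, 5, 2, 6, 4, 8, 7]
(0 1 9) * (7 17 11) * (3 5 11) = (0 1 9)(3 5 11 7 17) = [1, 9, 2, 5, 4, 11, 6, 17, 8, 0, 10, 7, 12, 13, 14, 15, 16, 3]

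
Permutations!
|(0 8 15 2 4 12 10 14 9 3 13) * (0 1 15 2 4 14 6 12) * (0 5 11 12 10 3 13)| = 26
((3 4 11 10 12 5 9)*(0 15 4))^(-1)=(0 3 9 5 12 10 11 4 15)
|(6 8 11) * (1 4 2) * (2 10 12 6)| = 8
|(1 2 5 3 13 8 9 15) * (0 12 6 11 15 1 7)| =42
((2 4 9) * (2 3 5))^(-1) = ((2 4 9 3 5))^(-1) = (2 5 3 9 4)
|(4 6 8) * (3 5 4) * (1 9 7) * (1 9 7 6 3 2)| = |(1 7 9 6 8 2)(3 5 4)| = 6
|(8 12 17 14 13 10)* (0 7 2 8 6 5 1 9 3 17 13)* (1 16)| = 15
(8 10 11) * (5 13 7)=[0, 1, 2, 3, 4, 13, 6, 5, 10, 9, 11, 8, 12, 7]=(5 13 7)(8 10 11)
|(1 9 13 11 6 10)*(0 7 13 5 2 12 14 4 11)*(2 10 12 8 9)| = |(0 7 13)(1 2 8 9 5 10)(4 11 6 12 14)| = 30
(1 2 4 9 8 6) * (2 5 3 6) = (1 5 3 6)(2 4 9 8) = [0, 5, 4, 6, 9, 3, 1, 7, 2, 8]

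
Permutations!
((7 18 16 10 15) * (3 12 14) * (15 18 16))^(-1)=(3 14 12)(7 15 18 10 16)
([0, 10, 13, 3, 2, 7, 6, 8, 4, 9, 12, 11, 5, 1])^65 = (1 12 7 4 13 10 5 8 2)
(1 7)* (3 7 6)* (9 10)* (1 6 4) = [0, 4, 2, 7, 1, 5, 3, 6, 8, 10, 9] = (1 4)(3 7 6)(9 10)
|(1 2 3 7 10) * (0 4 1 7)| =|(0 4 1 2 3)(7 10)| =10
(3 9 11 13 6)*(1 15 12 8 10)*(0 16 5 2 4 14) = (0 16 5 2 4 14)(1 15 12 8 10)(3 9 11 13 6) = [16, 15, 4, 9, 14, 2, 3, 7, 10, 11, 1, 13, 8, 6, 0, 12, 5]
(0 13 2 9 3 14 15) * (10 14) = (0 13 2 9 3 10 14 15) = [13, 1, 9, 10, 4, 5, 6, 7, 8, 3, 14, 11, 12, 2, 15, 0]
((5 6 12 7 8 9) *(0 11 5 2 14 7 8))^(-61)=((0 11 5 6 12 8 9 2 14 7))^(-61)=(0 7 14 2 9 8 12 6 5 11)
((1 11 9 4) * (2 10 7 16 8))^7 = (1 4 9 11)(2 7 8 10 16)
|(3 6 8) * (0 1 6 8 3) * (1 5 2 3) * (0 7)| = 6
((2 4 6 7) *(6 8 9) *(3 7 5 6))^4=((2 4 8 9 3 7)(5 6))^4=(2 3 8)(4 7 9)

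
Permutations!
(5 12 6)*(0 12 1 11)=[12, 11, 2, 3, 4, 1, 5, 7, 8, 9, 10, 0, 6]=(0 12 6 5 1 11)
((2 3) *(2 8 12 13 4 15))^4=(2 13 3 4 8 15 12)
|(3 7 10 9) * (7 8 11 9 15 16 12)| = |(3 8 11 9)(7 10 15 16 12)| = 20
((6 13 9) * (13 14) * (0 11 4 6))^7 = (14)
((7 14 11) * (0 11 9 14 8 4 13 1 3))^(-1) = (0 3 1 13 4 8 7 11)(9 14) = ((0 11 7 8 4 13 1 3)(9 14))^(-1)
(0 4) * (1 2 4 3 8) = (0 3 8 1 2 4) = [3, 2, 4, 8, 0, 5, 6, 7, 1]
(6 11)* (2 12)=(2 12)(6 11)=[0, 1, 12, 3, 4, 5, 11, 7, 8, 9, 10, 6, 2]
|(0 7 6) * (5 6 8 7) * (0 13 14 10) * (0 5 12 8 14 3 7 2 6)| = 11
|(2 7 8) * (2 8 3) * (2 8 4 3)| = |(2 7)(3 8 4)| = 6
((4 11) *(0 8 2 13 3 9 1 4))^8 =((0 8 2 13 3 9 1 4 11))^8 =(0 11 4 1 9 3 13 2 8)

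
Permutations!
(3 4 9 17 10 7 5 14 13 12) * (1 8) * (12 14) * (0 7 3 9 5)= (0 7)(1 8)(3 4 5 12 9 17 10)(13 14)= [7, 8, 2, 4, 5, 12, 6, 0, 1, 17, 3, 11, 9, 14, 13, 15, 16, 10]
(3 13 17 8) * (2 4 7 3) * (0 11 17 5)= [11, 1, 4, 13, 7, 0, 6, 3, 2, 9, 10, 17, 12, 5, 14, 15, 16, 8]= (0 11 17 8 2 4 7 3 13 5)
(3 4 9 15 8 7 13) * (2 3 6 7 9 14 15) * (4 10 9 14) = (2 3 10 9)(6 7 13)(8 14 15) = [0, 1, 3, 10, 4, 5, 7, 13, 14, 2, 9, 11, 12, 6, 15, 8]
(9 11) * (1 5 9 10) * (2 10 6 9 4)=(1 5 4 2 10)(6 9 11)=[0, 5, 10, 3, 2, 4, 9, 7, 8, 11, 1, 6]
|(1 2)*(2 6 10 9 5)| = |(1 6 10 9 5 2)| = 6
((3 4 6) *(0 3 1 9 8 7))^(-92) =((0 3 4 6 1 9 8 7))^(-92) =(0 1)(3 9)(4 8)(6 7)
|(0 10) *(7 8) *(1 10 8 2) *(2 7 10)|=|(0 8 10)(1 2)|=6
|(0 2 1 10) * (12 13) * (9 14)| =|(0 2 1 10)(9 14)(12 13)| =4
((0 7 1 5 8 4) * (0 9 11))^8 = (11)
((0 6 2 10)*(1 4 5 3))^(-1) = (0 10 2 6)(1 3 5 4)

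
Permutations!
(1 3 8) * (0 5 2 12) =(0 5 2 12)(1 3 8) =[5, 3, 12, 8, 4, 2, 6, 7, 1, 9, 10, 11, 0]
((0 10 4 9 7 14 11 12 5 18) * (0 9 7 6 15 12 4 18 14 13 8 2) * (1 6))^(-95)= ((0 10 18 9 1 6 15 12 5 14 11 4 7 13 8 2))^(-95)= (0 10 18 9 1 6 15 12 5 14 11 4 7 13 8 2)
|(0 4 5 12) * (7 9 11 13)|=|(0 4 5 12)(7 9 11 13)|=4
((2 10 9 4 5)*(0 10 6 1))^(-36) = (0 5)(1 4)(2 10)(6 9)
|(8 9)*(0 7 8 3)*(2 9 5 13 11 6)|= 10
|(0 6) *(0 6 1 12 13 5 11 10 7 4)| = 9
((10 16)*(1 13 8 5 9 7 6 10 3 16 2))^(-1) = ((1 13 8 5 9 7 6 10 2)(3 16))^(-1) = (1 2 10 6 7 9 5 8 13)(3 16)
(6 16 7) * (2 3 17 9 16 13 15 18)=[0, 1, 3, 17, 4, 5, 13, 6, 8, 16, 10, 11, 12, 15, 14, 18, 7, 9, 2]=(2 3 17 9 16 7 6 13 15 18)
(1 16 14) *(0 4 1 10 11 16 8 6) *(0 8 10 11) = (0 4 1 10)(6 8)(11 16 14) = [4, 10, 2, 3, 1, 5, 8, 7, 6, 9, 0, 16, 12, 13, 11, 15, 14]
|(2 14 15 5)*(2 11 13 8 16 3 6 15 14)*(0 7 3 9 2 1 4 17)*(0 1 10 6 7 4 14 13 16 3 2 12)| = 18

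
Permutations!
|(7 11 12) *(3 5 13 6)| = |(3 5 13 6)(7 11 12)| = 12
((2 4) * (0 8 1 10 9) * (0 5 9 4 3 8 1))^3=(0 4 8 10 3 1 2)(5 9)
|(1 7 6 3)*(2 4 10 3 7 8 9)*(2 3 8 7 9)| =20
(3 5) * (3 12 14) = (3 5 12 14) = [0, 1, 2, 5, 4, 12, 6, 7, 8, 9, 10, 11, 14, 13, 3]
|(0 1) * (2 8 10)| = |(0 1)(2 8 10)| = 6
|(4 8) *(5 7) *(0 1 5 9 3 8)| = 8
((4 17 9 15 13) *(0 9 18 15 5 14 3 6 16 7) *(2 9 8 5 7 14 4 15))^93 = (0 4 2)(3 6 16 14)(5 18 7)(8 17 9)(13 15)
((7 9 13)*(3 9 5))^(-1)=(3 5 7 13 9)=((3 9 13 7 5))^(-1)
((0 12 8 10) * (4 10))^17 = (0 8 10 12 4) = ((0 12 8 4 10))^17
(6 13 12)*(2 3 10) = (2 3 10)(6 13 12) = [0, 1, 3, 10, 4, 5, 13, 7, 8, 9, 2, 11, 6, 12]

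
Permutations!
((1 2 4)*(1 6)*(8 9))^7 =(1 6 4 2)(8 9)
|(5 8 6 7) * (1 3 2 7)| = 7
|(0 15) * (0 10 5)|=|(0 15 10 5)|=4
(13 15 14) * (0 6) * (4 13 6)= (0 4 13 15 14 6)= [4, 1, 2, 3, 13, 5, 0, 7, 8, 9, 10, 11, 12, 15, 6, 14]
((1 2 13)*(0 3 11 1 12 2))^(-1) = ((0 3 11 1)(2 13 12))^(-1) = (0 1 11 3)(2 12 13)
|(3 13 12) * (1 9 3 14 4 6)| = 8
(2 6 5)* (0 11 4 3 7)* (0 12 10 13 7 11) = (2 6 5)(3 11 4)(7 12 10 13) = [0, 1, 6, 11, 3, 2, 5, 12, 8, 9, 13, 4, 10, 7]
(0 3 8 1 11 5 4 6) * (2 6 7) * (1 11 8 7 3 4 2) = (0 4 3 7 1 8 11 5 2 6) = [4, 8, 6, 7, 3, 2, 0, 1, 11, 9, 10, 5]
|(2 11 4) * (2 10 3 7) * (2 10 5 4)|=6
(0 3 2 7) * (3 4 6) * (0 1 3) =(0 4 6)(1 3 2 7) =[4, 3, 7, 2, 6, 5, 0, 1]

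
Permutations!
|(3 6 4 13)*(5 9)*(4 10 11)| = 6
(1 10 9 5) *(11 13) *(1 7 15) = (1 10 9 5 7 15)(11 13) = [0, 10, 2, 3, 4, 7, 6, 15, 8, 5, 9, 13, 12, 11, 14, 1]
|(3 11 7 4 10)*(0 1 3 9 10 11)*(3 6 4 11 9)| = 14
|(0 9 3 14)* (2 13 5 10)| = 4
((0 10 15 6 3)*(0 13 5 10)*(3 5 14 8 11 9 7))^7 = (5 6 15 10)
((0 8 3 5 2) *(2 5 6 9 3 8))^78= (9)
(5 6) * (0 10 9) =(0 10 9)(5 6) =[10, 1, 2, 3, 4, 6, 5, 7, 8, 0, 9]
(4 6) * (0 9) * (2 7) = (0 9)(2 7)(4 6) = [9, 1, 7, 3, 6, 5, 4, 2, 8, 0]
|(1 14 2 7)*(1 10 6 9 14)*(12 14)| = |(2 7 10 6 9 12 14)| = 7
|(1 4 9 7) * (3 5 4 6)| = 7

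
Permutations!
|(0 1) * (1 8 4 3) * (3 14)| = 6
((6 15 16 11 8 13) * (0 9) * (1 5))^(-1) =(0 9)(1 5)(6 13 8 11 16 15)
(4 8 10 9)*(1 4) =[0, 4, 2, 3, 8, 5, 6, 7, 10, 1, 9] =(1 4 8 10 9)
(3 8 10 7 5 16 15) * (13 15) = (3 8 10 7 5 16 13 15) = [0, 1, 2, 8, 4, 16, 6, 5, 10, 9, 7, 11, 12, 15, 14, 3, 13]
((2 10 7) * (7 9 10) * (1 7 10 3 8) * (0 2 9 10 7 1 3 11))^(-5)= ((0 2 7 9 11)(3 8))^(-5)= (11)(3 8)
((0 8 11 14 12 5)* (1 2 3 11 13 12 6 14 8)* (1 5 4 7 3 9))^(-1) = ((0 5)(1 2 9)(3 11 8 13 12 4 7)(6 14))^(-1) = (0 5)(1 9 2)(3 7 4 12 13 8 11)(6 14)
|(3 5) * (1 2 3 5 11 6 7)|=6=|(1 2 3 11 6 7)|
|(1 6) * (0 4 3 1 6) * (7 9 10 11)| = 4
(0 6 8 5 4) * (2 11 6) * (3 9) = (0 2 11 6 8 5 4)(3 9) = [2, 1, 11, 9, 0, 4, 8, 7, 5, 3, 10, 6]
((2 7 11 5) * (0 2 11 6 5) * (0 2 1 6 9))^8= ((0 1 6 5 11 2 7 9))^8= (11)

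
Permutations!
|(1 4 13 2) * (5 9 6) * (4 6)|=|(1 6 5 9 4 13 2)|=7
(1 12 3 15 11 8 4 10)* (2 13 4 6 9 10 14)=(1 12 3 15 11 8 6 9 10)(2 13 4 14)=[0, 12, 13, 15, 14, 5, 9, 7, 6, 10, 1, 8, 3, 4, 2, 11]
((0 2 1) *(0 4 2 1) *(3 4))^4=((0 1 3 4 2))^4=(0 2 4 3 1)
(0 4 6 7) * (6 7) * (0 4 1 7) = (0 1 7 4) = [1, 7, 2, 3, 0, 5, 6, 4]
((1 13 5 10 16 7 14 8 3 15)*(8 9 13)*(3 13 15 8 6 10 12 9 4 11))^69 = ((1 6 10 16 7 14 4 11 3 8 13 5 12 9 15))^69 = (1 8 16 12 4)(3 10 5 14 15)(6 13 7 9 11)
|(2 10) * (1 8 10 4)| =5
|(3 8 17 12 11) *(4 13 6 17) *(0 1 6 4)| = 8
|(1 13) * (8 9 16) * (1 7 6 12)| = |(1 13 7 6 12)(8 9 16)| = 15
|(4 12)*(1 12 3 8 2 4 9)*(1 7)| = 4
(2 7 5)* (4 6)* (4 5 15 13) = (2 7 15 13 4 6 5) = [0, 1, 7, 3, 6, 2, 5, 15, 8, 9, 10, 11, 12, 4, 14, 13]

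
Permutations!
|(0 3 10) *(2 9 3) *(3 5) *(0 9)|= |(0 2)(3 10 9 5)|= 4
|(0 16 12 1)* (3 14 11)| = 12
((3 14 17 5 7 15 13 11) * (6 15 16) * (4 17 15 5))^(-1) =((3 14 15 13 11)(4 17)(5 7 16 6))^(-1) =(3 11 13 15 14)(4 17)(5 6 16 7)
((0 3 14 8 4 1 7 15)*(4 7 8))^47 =(0 15 7 8 1 4 14 3)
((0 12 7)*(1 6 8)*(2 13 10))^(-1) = ((0 12 7)(1 6 8)(2 13 10))^(-1) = (0 7 12)(1 8 6)(2 10 13)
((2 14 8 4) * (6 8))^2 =((2 14 6 8 4))^2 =(2 6 4 14 8)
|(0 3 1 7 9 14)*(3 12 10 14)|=|(0 12 10 14)(1 7 9 3)|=4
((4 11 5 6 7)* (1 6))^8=(1 7 11)(4 5 6)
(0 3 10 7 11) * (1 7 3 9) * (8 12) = (0 9 1 7 11)(3 10)(8 12) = [9, 7, 2, 10, 4, 5, 6, 11, 12, 1, 3, 0, 8]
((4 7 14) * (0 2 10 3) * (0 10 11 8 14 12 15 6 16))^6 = ((0 2 11 8 14 4 7 12 15 6 16)(3 10))^6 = (0 7 2 12 11 15 8 6 14 16 4)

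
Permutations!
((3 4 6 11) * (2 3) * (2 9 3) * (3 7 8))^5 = ((3 4 6 11 9 7 8))^5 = (3 7 11 4 8 9 6)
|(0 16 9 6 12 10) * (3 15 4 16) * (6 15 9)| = |(0 3 9 15 4 16 6 12 10)| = 9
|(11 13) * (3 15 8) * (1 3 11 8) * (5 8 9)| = 15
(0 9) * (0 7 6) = (0 9 7 6) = [9, 1, 2, 3, 4, 5, 0, 6, 8, 7]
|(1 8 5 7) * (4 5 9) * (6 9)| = |(1 8 6 9 4 5 7)| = 7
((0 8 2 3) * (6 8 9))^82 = ((0 9 6 8 2 3))^82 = (0 2 6)(3 8 9)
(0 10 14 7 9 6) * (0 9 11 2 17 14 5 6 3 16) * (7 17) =(0 10 5 6 9 3 16)(2 7 11)(14 17) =[10, 1, 7, 16, 4, 6, 9, 11, 8, 3, 5, 2, 12, 13, 17, 15, 0, 14]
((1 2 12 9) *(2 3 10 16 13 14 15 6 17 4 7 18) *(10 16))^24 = (1 18 6 16 12 4 14)(2 17 13 9 7 15 3)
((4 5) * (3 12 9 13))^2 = (3 9)(12 13)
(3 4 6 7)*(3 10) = (3 4 6 7 10) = [0, 1, 2, 4, 6, 5, 7, 10, 8, 9, 3]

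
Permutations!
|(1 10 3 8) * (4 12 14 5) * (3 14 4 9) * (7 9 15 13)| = |(1 10 14 5 15 13 7 9 3 8)(4 12)| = 10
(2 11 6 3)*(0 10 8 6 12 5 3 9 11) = (0 10 8 6 9 11 12 5 3 2) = [10, 1, 0, 2, 4, 3, 9, 7, 6, 11, 8, 12, 5]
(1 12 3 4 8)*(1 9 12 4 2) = [0, 4, 1, 2, 8, 5, 6, 7, 9, 12, 10, 11, 3] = (1 4 8 9 12 3 2)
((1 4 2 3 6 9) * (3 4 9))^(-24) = (9) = ((1 9)(2 4)(3 6))^(-24)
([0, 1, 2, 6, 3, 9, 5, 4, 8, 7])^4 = [0, 1, 2, 7, 9, 3, 4, 5, 8, 6]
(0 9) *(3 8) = (0 9)(3 8) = [9, 1, 2, 8, 4, 5, 6, 7, 3, 0]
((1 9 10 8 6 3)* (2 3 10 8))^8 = ((1 9 8 6 10 2 3))^8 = (1 9 8 6 10 2 3)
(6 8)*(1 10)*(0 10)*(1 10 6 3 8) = [6, 0, 2, 8, 4, 5, 1, 7, 3, 9, 10] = (10)(0 6 1)(3 8)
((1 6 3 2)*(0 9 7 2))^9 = (0 7 1 3 9 2 6)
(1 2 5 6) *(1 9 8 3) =(1 2 5 6 9 8 3) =[0, 2, 5, 1, 4, 6, 9, 7, 3, 8]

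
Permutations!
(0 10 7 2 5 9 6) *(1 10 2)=(0 2 5 9 6)(1 10 7)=[2, 10, 5, 3, 4, 9, 0, 1, 8, 6, 7]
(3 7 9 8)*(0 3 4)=(0 3 7 9 8 4)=[3, 1, 2, 7, 0, 5, 6, 9, 4, 8]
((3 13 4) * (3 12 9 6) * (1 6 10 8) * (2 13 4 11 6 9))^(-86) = ((1 9 10 8)(2 13 11 6 3 4 12))^(-86) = (1 10)(2 4 6 13 12 3 11)(8 9)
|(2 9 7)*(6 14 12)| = |(2 9 7)(6 14 12)| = 3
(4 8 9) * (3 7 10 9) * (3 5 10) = (3 7)(4 8 5 10 9) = [0, 1, 2, 7, 8, 10, 6, 3, 5, 4, 9]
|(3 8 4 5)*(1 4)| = |(1 4 5 3 8)| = 5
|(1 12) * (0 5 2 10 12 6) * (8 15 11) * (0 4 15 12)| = 28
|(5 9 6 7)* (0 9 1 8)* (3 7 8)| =4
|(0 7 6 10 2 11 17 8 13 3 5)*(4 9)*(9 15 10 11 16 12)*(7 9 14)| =|(0 9 4 15 10 2 16 12 14 7 6 11 17 8 13 3 5)| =17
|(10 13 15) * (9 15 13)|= |(9 15 10)|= 3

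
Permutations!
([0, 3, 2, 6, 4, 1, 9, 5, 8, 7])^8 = (1 6 7)(3 9 5)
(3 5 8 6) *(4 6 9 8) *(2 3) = (2 3 5 4 6)(8 9) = [0, 1, 3, 5, 6, 4, 2, 7, 9, 8]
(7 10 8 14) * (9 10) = (7 9 10 8 14) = [0, 1, 2, 3, 4, 5, 6, 9, 14, 10, 8, 11, 12, 13, 7]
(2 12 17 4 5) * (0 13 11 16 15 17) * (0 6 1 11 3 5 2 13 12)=(0 12 6 1 11 16 15 17 4 2)(3 5 13)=[12, 11, 0, 5, 2, 13, 1, 7, 8, 9, 10, 16, 6, 3, 14, 17, 15, 4]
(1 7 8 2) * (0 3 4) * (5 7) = (0 3 4)(1 5 7 8 2) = [3, 5, 1, 4, 0, 7, 6, 8, 2]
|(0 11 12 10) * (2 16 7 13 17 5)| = 12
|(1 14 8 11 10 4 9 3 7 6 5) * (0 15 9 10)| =22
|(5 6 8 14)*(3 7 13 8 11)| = |(3 7 13 8 14 5 6 11)| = 8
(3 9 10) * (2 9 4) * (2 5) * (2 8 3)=[0, 1, 9, 4, 5, 8, 6, 7, 3, 10, 2]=(2 9 10)(3 4 5 8)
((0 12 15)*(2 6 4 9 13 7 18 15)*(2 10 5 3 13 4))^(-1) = ((0 12 10 5 3 13 7 18 15)(2 6)(4 9))^(-1) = (0 15 18 7 13 3 5 10 12)(2 6)(4 9)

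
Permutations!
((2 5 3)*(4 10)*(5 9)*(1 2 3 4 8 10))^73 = (1 5 2 4 9)(8 10)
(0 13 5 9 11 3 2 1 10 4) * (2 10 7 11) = (0 13 5 9 2 1 7 11 3 10 4) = [13, 7, 1, 10, 0, 9, 6, 11, 8, 2, 4, 3, 12, 5]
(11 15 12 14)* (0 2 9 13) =(0 2 9 13)(11 15 12 14) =[2, 1, 9, 3, 4, 5, 6, 7, 8, 13, 10, 15, 14, 0, 11, 12]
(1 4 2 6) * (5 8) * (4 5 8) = (8)(1 5 4 2 6) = [0, 5, 6, 3, 2, 4, 1, 7, 8]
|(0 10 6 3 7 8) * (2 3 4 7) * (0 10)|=|(2 3)(4 7 8 10 6)|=10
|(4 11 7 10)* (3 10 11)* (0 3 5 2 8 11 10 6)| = |(0 3 6)(2 8 11 7 10 4 5)| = 21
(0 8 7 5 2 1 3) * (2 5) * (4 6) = (0 8 7 2 1 3)(4 6) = [8, 3, 1, 0, 6, 5, 4, 2, 7]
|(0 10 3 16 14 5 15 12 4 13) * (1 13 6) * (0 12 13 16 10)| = 18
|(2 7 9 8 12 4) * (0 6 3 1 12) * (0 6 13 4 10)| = 12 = |(0 13 4 2 7 9 8 6 3 1 12 10)|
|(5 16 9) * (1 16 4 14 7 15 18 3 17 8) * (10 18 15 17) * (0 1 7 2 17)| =33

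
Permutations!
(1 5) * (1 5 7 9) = [0, 7, 2, 3, 4, 5, 6, 9, 8, 1] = (1 7 9)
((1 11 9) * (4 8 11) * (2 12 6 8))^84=((1 4 2 12 6 8 11 9))^84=(1 6)(2 11)(4 8)(9 12)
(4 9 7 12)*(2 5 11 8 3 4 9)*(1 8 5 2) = (1 8 3 4)(5 11)(7 12 9) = [0, 8, 2, 4, 1, 11, 6, 12, 3, 7, 10, 5, 9]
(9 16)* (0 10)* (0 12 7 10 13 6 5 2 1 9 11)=(0 13 6 5 2 1 9 16 11)(7 10 12)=[13, 9, 1, 3, 4, 2, 5, 10, 8, 16, 12, 0, 7, 6, 14, 15, 11]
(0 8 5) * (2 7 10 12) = (0 8 5)(2 7 10 12) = [8, 1, 7, 3, 4, 0, 6, 10, 5, 9, 12, 11, 2]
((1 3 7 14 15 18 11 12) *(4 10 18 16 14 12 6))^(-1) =((1 3 7 12)(4 10 18 11 6)(14 15 16))^(-1) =(1 12 7 3)(4 6 11 18 10)(14 16 15)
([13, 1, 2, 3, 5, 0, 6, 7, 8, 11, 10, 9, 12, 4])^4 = (13)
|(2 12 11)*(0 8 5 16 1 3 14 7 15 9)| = 30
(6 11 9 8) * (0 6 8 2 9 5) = [6, 1, 9, 3, 4, 0, 11, 7, 8, 2, 10, 5] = (0 6 11 5)(2 9)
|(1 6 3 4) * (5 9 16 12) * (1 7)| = 20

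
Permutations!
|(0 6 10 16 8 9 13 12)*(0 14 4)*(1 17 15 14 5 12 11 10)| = |(0 6 1 17 15 14 4)(5 12)(8 9 13 11 10 16)| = 42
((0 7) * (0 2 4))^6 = ((0 7 2 4))^6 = (0 2)(4 7)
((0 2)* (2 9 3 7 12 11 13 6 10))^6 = ((0 9 3 7 12 11 13 6 10 2))^6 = (0 13 3 10 12)(2 11 9 6 7)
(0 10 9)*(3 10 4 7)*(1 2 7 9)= (0 4 9)(1 2 7 3 10)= [4, 2, 7, 10, 9, 5, 6, 3, 8, 0, 1]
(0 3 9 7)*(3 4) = (0 4 3 9 7) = [4, 1, 2, 9, 3, 5, 6, 0, 8, 7]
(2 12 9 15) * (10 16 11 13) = (2 12 9 15)(10 16 11 13) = [0, 1, 12, 3, 4, 5, 6, 7, 8, 15, 16, 13, 9, 10, 14, 2, 11]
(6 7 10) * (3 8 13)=(3 8 13)(6 7 10)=[0, 1, 2, 8, 4, 5, 7, 10, 13, 9, 6, 11, 12, 3]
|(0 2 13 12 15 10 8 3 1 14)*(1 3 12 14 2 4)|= 12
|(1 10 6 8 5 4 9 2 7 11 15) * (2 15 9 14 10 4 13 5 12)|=12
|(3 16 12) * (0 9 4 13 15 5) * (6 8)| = 6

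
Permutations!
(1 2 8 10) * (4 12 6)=(1 2 8 10)(4 12 6)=[0, 2, 8, 3, 12, 5, 4, 7, 10, 9, 1, 11, 6]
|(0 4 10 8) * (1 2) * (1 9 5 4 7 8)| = |(0 7 8)(1 2 9 5 4 10)| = 6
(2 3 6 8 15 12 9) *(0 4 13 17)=[4, 1, 3, 6, 13, 5, 8, 7, 15, 2, 10, 11, 9, 17, 14, 12, 16, 0]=(0 4 13 17)(2 3 6 8 15 12 9)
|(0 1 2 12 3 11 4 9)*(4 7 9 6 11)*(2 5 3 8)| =|(0 1 5 3 4 6 11 7 9)(2 12 8)| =9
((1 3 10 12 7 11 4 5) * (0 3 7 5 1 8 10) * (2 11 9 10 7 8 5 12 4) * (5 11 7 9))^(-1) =((12)(0 3)(1 8 9 10 4)(2 7 5 11))^(-1) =(12)(0 3)(1 4 10 9 8)(2 11 5 7)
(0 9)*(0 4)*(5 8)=(0 9 4)(5 8)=[9, 1, 2, 3, 0, 8, 6, 7, 5, 4]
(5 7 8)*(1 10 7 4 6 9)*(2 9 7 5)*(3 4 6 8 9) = (1 10 5 6 7 9)(2 3 4 8) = [0, 10, 3, 4, 8, 6, 7, 9, 2, 1, 5]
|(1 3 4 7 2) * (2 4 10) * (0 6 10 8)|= |(0 6 10 2 1 3 8)(4 7)|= 14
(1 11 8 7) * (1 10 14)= (1 11 8 7 10 14)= [0, 11, 2, 3, 4, 5, 6, 10, 7, 9, 14, 8, 12, 13, 1]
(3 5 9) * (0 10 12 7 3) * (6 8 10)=(0 6 8 10 12 7 3 5 9)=[6, 1, 2, 5, 4, 9, 8, 3, 10, 0, 12, 11, 7]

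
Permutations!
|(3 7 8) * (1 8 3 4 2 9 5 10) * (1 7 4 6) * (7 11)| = 24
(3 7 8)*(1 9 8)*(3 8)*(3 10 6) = (1 9 10 6 3 7) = [0, 9, 2, 7, 4, 5, 3, 1, 8, 10, 6]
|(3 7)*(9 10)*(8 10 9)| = 2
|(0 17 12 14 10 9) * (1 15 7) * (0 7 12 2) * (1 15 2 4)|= 30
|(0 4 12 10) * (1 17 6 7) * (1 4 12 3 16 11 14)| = 9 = |(0 12 10)(1 17 6 7 4 3 16 11 14)|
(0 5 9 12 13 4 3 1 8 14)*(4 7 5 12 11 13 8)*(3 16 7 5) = [12, 4, 2, 1, 16, 9, 6, 3, 14, 11, 10, 13, 8, 5, 0, 15, 7] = (0 12 8 14)(1 4 16 7 3)(5 9 11 13)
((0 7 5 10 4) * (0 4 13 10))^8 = ((0 7 5)(10 13))^8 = (13)(0 5 7)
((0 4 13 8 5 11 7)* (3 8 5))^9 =(0 5)(3 8)(4 11)(7 13)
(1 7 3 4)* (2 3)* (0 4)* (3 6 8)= [4, 7, 6, 0, 1, 5, 8, 2, 3]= (0 4 1 7 2 6 8 3)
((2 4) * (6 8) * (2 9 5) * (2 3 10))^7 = (2 4 9 5 3 10)(6 8)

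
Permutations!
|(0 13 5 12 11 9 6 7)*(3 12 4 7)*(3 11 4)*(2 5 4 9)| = 28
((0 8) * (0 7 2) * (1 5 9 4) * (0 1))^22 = ((0 8 7 2 1 5 9 4))^22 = (0 9 1 7)(2 8 4 5)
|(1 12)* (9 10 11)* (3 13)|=|(1 12)(3 13)(9 10 11)|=6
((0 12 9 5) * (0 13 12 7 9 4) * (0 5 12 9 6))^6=(4 5 13 9 12)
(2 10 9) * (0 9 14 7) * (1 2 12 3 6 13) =[9, 2, 10, 6, 4, 5, 13, 0, 8, 12, 14, 11, 3, 1, 7] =(0 9 12 3 6 13 1 2 10 14 7)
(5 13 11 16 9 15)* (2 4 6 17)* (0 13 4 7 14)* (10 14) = (0 13 11 16 9 15 5 4 6 17 2 7 10 14) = [13, 1, 7, 3, 6, 4, 17, 10, 8, 15, 14, 16, 12, 11, 0, 5, 9, 2]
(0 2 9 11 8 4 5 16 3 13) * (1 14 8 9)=(0 2 1 14 8 4 5 16 3 13)(9 11)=[2, 14, 1, 13, 5, 16, 6, 7, 4, 11, 10, 9, 12, 0, 8, 15, 3]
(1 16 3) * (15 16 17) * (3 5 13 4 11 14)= [0, 17, 2, 1, 11, 13, 6, 7, 8, 9, 10, 14, 12, 4, 3, 16, 5, 15]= (1 17 15 16 5 13 4 11 14 3)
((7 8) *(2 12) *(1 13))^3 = ((1 13)(2 12)(7 8))^3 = (1 13)(2 12)(7 8)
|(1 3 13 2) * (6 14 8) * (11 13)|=15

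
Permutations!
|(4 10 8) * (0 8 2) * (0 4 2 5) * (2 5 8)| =6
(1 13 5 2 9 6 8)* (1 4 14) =(1 13 5 2 9 6 8 4 14) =[0, 13, 9, 3, 14, 2, 8, 7, 4, 6, 10, 11, 12, 5, 1]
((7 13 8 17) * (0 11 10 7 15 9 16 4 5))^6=(0 17)(4 13)(5 8)(7 16)(9 10)(11 15)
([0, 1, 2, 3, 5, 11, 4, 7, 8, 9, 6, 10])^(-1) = (4 6 10 11 5)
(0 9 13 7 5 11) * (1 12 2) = (0 9 13 7 5 11)(1 12 2) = [9, 12, 1, 3, 4, 11, 6, 5, 8, 13, 10, 0, 2, 7]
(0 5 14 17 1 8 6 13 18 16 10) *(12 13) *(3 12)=(0 5 14 17 1 8 6 3 12 13 18 16 10)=[5, 8, 2, 12, 4, 14, 3, 7, 6, 9, 0, 11, 13, 18, 17, 15, 10, 1, 16]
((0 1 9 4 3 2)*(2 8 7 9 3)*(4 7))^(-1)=(0 2 4 8 3 1)(7 9)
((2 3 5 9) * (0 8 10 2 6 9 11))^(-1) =(0 11 5 3 2 10 8)(6 9)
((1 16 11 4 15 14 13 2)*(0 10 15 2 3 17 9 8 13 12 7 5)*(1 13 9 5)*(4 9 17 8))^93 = (0 11 5 16 17 1 8 7 3 12 13 14 2 15 4 10 9)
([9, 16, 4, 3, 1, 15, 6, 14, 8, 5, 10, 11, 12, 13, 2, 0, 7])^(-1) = (0 15 5 9)(1 4 2 14 7 16)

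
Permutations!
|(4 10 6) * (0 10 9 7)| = |(0 10 6 4 9 7)| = 6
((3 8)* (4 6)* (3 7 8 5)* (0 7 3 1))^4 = ((0 7 8 3 5 1)(4 6))^4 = (0 5 8)(1 3 7)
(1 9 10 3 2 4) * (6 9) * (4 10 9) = (1 6 4)(2 10 3) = [0, 6, 10, 2, 1, 5, 4, 7, 8, 9, 3]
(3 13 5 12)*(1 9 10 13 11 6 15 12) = (1 9 10 13 5)(3 11 6 15 12) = [0, 9, 2, 11, 4, 1, 15, 7, 8, 10, 13, 6, 3, 5, 14, 12]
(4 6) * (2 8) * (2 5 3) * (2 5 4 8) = (3 5)(4 6 8) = [0, 1, 2, 5, 6, 3, 8, 7, 4]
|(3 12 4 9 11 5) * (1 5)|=7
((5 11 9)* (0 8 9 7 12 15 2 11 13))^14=((0 8 9 5 13)(2 11 7 12 15))^14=(0 13 5 9 8)(2 15 12 7 11)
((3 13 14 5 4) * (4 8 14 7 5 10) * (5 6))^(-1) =(3 4 10 14 8 5 6 7 13) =((3 13 7 6 5 8 14 10 4))^(-1)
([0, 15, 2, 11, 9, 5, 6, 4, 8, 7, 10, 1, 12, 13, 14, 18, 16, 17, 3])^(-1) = [0, 11, 2, 18, 7, 5, 6, 9, 8, 4, 10, 3, 12, 13, 14, 1, 16, 17, 15]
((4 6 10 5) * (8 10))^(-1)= ((4 6 8 10 5))^(-1)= (4 5 10 8 6)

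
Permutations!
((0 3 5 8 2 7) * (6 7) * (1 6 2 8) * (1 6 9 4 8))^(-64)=(9)(0 3 5 6 7)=((0 3 5 6 7)(1 9 4 8))^(-64)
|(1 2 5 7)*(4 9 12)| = 12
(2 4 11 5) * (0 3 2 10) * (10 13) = (0 3 2 4 11 5 13 10) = [3, 1, 4, 2, 11, 13, 6, 7, 8, 9, 0, 5, 12, 10]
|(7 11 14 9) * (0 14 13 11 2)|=10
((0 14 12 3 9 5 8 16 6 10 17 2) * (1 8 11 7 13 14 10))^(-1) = ((0 10 17 2)(1 8 16 6)(3 9 5 11 7 13 14 12))^(-1) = (0 2 17 10)(1 6 16 8)(3 12 14 13 7 11 5 9)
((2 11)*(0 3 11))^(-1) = (0 2 11 3)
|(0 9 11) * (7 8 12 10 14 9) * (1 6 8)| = |(0 7 1 6 8 12 10 14 9 11)| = 10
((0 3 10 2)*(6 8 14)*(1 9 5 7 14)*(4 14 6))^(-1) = ((0 3 10 2)(1 9 5 7 6 8)(4 14))^(-1) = (0 2 10 3)(1 8 6 7 5 9)(4 14)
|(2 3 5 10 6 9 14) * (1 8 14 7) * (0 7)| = 11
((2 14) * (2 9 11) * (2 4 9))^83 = (2 14)(4 11 9)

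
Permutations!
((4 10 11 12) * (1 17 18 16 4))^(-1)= ((1 17 18 16 4 10 11 12))^(-1)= (1 12 11 10 4 16 18 17)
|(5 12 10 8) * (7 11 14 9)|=|(5 12 10 8)(7 11 14 9)|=4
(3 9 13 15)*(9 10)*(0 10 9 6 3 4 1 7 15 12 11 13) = [10, 7, 2, 9, 1, 5, 3, 15, 8, 0, 6, 13, 11, 12, 14, 4] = (0 10 6 3 9)(1 7 15 4)(11 13 12)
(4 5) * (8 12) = (4 5)(8 12) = [0, 1, 2, 3, 5, 4, 6, 7, 12, 9, 10, 11, 8]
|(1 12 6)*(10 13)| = 6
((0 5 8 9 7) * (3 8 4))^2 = (0 4 8 7 5 3 9) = ((0 5 4 3 8 9 7))^2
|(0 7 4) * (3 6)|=6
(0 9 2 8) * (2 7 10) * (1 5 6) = (0 9 7 10 2 8)(1 5 6) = [9, 5, 8, 3, 4, 6, 1, 10, 0, 7, 2]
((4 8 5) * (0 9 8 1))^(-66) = (9)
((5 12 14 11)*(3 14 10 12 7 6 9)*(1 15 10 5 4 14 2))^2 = ((1 15 10 12 5 7 6 9 3 2)(4 14 11))^2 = (1 10 5 6 3)(2 15 12 7 9)(4 11 14)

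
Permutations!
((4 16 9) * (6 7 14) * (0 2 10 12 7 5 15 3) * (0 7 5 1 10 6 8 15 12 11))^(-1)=((0 2 6 1 10 11)(3 7 14 8 15)(4 16 9)(5 12))^(-1)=(0 11 10 1 6 2)(3 15 8 14 7)(4 9 16)(5 12)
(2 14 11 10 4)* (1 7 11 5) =(1 7 11 10 4 2 14 5) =[0, 7, 14, 3, 2, 1, 6, 11, 8, 9, 4, 10, 12, 13, 5]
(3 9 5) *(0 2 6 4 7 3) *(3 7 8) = (0 2 6 4 8 3 9 5) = [2, 1, 6, 9, 8, 0, 4, 7, 3, 5]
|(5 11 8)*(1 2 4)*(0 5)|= |(0 5 11 8)(1 2 4)|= 12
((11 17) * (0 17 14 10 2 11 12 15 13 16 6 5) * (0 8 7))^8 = (0 8 6 13 12)(5 16 15 17 7) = ((0 17 12 15 13 16 6 5 8 7)(2 11 14 10))^8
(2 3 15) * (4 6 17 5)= (2 3 15)(4 6 17 5)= [0, 1, 3, 15, 6, 4, 17, 7, 8, 9, 10, 11, 12, 13, 14, 2, 16, 5]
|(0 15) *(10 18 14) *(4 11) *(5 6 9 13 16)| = |(0 15)(4 11)(5 6 9 13 16)(10 18 14)| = 30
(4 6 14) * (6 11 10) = [0, 1, 2, 3, 11, 5, 14, 7, 8, 9, 6, 10, 12, 13, 4] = (4 11 10 6 14)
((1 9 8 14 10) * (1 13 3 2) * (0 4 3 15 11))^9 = ((0 4 3 2 1 9 8 14 10 13 15 11))^9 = (0 13 8 2)(1 4 15 14)(3 11 10 9)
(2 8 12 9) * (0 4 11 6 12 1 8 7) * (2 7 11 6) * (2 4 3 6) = [3, 8, 11, 6, 2, 5, 12, 0, 1, 7, 10, 4, 9] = (0 3 6 12 9 7)(1 8)(2 11 4)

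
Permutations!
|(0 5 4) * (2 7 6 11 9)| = 15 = |(0 5 4)(2 7 6 11 9)|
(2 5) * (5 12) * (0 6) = (0 6)(2 12 5) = [6, 1, 12, 3, 4, 2, 0, 7, 8, 9, 10, 11, 5]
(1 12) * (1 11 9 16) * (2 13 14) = (1 12 11 9 16)(2 13 14) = [0, 12, 13, 3, 4, 5, 6, 7, 8, 16, 10, 9, 11, 14, 2, 15, 1]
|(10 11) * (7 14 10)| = 4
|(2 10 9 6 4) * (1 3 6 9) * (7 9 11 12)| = 12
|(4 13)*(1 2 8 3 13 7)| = 7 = |(1 2 8 3 13 4 7)|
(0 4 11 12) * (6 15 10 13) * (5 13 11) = (0 4 5 13 6 15 10 11 12) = [4, 1, 2, 3, 5, 13, 15, 7, 8, 9, 11, 12, 0, 6, 14, 10]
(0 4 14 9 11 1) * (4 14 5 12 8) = (0 14 9 11 1)(4 5 12 8) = [14, 0, 2, 3, 5, 12, 6, 7, 4, 11, 10, 1, 8, 13, 9]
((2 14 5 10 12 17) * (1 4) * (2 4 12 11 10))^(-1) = (1 4 17 12)(2 5 14)(10 11)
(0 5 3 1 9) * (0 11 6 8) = [5, 9, 2, 1, 4, 3, 8, 7, 0, 11, 10, 6] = (0 5 3 1 9 11 6 8)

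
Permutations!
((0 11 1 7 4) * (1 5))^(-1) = (0 4 7 1 5 11)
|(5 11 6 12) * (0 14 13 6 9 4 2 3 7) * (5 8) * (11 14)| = 42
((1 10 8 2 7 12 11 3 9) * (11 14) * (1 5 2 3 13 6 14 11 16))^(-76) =(1 12 8 13 9 14 2)(3 6 5 16 7 10 11)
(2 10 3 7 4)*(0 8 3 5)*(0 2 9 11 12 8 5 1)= (0 5 2 10 1)(3 7 4 9 11 12 8)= [5, 0, 10, 7, 9, 2, 6, 4, 3, 11, 1, 12, 8]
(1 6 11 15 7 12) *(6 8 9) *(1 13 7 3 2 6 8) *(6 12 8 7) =[0, 1, 12, 2, 4, 5, 11, 8, 9, 7, 10, 15, 13, 6, 14, 3] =(2 12 13 6 11 15 3)(7 8 9)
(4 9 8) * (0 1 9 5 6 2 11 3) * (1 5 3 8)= (0 5 6 2 11 8 4 3)(1 9)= [5, 9, 11, 0, 3, 6, 2, 7, 4, 1, 10, 8]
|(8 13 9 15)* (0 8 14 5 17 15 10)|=|(0 8 13 9 10)(5 17 15 14)|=20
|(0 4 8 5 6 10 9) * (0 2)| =|(0 4 8 5 6 10 9 2)| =8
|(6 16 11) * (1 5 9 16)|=|(1 5 9 16 11 6)|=6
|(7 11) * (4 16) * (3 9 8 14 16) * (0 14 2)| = 8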